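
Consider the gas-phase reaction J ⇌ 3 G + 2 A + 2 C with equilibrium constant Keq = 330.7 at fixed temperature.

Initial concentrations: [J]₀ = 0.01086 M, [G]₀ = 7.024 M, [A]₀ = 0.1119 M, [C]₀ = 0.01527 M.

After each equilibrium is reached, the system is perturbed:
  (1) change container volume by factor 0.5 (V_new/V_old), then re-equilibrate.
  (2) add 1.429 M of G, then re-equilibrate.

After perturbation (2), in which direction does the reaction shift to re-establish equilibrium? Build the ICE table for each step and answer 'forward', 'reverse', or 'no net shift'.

Q₀ = 0.09317 vs Keq = 330.7 ⇒ Q<K, forward
Step 1:
                  J         G         A         C
  I         0.01086     7.024    0.1119   0.01527
  C        -0.01083    0.0325   0.02167   0.02167
  E       2.5864e-05     7.057    0.1336   0.03694
  solve Keq expr → x = 0.01083; check Q = 330.7
Then change container volume by factor 0.5 (V_new/V_old).
Step 2:
                  J         G         A         C
  I       5.1728e-05     14.11    0.2671   0.07388
  C        0.002678 -0.008035 -0.005357 -0.005357
  E         0.00273      14.1    0.2618   0.06852
  solve Keq expr → x = -0.002678; check Q = 330.7
Then add 1.429 M of G.
Step 3:
                  J         G         A         C
  I         0.00273     15.53    0.2618   0.06852
  C       7.2415e-04 -0.002172 -0.001448 -0.001448
  E        0.003454     15.53    0.2603   0.06707
  solve Keq expr → x = -7.2415e-04; check Q = 330.7

Direction: reverse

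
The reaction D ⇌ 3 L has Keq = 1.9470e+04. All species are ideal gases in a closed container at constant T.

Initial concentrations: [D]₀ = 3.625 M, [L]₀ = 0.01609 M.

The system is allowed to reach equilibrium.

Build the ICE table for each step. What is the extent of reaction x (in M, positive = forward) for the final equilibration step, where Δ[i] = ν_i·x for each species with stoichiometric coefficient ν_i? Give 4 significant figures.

Q₀ = 1.1491e-06 vs Keq = 1.9470e+04 ⇒ Q<K, forward
Step 1:
                   D          L
  Initial      3.625    0.01609
  Change      -3.562      10.69
  Equil      0.06296       10.7
  solve Keq expr → x = 3.562; check Q = 1.9470e+04

x = 3.562 M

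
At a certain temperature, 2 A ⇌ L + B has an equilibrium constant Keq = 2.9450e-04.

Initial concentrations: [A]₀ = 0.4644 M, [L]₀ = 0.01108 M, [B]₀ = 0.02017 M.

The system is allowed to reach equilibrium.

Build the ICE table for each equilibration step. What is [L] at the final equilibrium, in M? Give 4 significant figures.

[L]_eq = 0.004817 M

Q₀ = 0.001036 vs Keq = 2.9450e-04 ⇒ Q>K, reverse
Step 1:
                    A           L           B
  I            0.4644     0.01108     0.02017
  C           0.01253   -0.006263   -0.006263
  E            0.4769    0.004817     0.01391
  solve Keq expr → x = -0.006263; check Q = 2.9450e-04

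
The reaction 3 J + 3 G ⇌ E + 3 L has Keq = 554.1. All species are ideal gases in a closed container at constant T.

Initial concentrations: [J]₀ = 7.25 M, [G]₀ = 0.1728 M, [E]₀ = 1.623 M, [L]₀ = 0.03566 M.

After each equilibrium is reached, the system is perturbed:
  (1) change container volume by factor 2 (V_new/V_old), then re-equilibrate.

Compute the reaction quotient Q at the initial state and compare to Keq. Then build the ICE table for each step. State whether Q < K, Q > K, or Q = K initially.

Q₀ = 3.7430e-05 vs Keq = 554.1 ⇒ Q<K, forward
Step 1:
                    J           G           E           L
  init           7.25      0.1728       1.623     0.03566
  Δ           -0.1686     -0.1686     0.05621      0.1686
  eq            7.081    0.004175       1.679      0.2043
  solve Keq expr → x = 0.05621; check Q = 554.1
Then change container volume by factor 2 (V_new/V_old).
Step 2:
                    J           G           E           L
  init          3.541    0.002087      0.8396      0.1021
  Δ          0.001186    0.001186 -3.9534e-04   -0.001186
  eq            3.542    0.003273      0.8392       0.101
  solve Keq expr → x = -3.9534e-04; check Q = 554.1

Q₀ = 3.7430e-05; Q < K (proceeds forward)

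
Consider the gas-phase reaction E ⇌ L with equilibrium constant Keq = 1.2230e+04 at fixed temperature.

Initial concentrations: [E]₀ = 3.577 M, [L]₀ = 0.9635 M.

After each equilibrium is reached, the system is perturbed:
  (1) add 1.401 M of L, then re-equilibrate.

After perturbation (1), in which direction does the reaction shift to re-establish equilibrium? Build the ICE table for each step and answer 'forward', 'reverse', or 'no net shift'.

Q₀ = 0.2694 vs Keq = 1.2230e+04 ⇒ Q<K, forward
Step 1:
                    E           L
  init          3.577      0.9635
  Δ            -3.577       3.577
  eq       3.7123e-04        4.54
  solve Keq expr → x = 3.577; check Q = 1.2230e+04
Then add 1.401 M of L.
Step 2:
                    E           L
  init     3.7123e-04       5.941
  Δ        1.1455e-04 -1.1455e-04
  eq       4.8577e-04       5.941
  solve Keq expr → x = -1.1455e-04; check Q = 1.2230e+04

Direction: reverse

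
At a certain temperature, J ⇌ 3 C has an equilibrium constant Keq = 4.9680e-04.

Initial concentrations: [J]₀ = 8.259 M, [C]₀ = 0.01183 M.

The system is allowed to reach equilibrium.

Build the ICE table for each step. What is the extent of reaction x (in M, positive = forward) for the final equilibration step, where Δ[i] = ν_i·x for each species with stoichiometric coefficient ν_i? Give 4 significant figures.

x = 0.04931 M

Q₀ = 2.0046e-07 vs Keq = 4.9680e-04 ⇒ Q<K, forward
Step 1:
                    J           C
  init          8.259     0.01183
  Δ          -0.04931      0.1479
  eq             8.21      0.1598
  solve Keq expr → x = 0.04931; check Q = 4.9680e-04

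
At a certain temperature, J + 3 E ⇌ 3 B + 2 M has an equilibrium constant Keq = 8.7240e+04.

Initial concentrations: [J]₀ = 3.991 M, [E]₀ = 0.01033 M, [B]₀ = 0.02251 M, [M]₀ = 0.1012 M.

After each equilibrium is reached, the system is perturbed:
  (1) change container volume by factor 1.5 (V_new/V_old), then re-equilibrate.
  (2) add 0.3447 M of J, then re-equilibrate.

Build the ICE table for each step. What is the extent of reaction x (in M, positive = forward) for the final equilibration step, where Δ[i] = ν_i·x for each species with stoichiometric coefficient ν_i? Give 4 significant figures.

x = 8.1404e-07 M

Q₀ = 0.02655 vs Keq = 8.7240e+04 ⇒ Q<K, forward
Step 1:
                    J           E           B           M
  I             3.991     0.01033     0.02251      0.1012
  C         -0.003408    -0.01022     0.01022    0.006816
  E             3.988  1.0557e-04     0.03273       0.108
  solve Keq expr → x = 0.003408; check Q = 8.7240e+04
Then change container volume by factor 1.5 (V_new/V_old).
Step 2:
                    J           E           B           M
  I             2.658  7.0377e-05     0.02182     0.07201
  C       -2.9562e-06 -8.8687e-06  8.8687e-06  5.9124e-06
  E             2.658  6.1508e-05     0.02183     0.07202
  solve Keq expr → x = 2.9562e-06; check Q = 8.7240e+04
Then add 0.3447 M of J.
Step 3:
                    J           E           B           M
  I             3.003  6.1508e-05     0.02183     0.07202
  C       -8.1404e-07 -2.4421e-06  2.4421e-06  1.6281e-06
  E             3.003  5.9066e-05     0.02183     0.07202
  solve Keq expr → x = 8.1404e-07; check Q = 8.7240e+04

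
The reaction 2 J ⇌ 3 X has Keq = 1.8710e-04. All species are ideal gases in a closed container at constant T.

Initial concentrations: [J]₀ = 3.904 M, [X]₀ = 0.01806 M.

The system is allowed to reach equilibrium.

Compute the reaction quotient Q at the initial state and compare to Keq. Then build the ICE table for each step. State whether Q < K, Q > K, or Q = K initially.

Q₀ = 3.8649e-07; Q < K (proceeds forward)

Q₀ = 3.8649e-07 vs Keq = 1.8710e-04 ⇒ Q<K, forward
Step 1:
                    J           X
  init          3.904     0.01806
  Δ          -0.08118      0.1218
  eq            3.823      0.1398
  solve Keq expr → x = 0.04059; check Q = 1.8710e-04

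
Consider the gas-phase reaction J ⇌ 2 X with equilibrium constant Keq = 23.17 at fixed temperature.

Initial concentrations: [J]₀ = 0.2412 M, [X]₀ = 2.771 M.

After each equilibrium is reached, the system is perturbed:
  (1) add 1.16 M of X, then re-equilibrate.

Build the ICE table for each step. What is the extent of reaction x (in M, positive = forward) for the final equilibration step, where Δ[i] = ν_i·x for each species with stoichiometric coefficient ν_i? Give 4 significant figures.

Q₀ = 31.83 vs Keq = 23.17 ⇒ Q>K, reverse
Step 1:
                  J         X
  I          0.2412     2.771
  C         0.06145   -0.1229
  E          0.3027     2.648
  solve Keq expr → x = -0.06145; check Q = 23.17
Then add 1.16 M of X.
Step 2:
                  J         X
  I          0.3027     3.808
  C          0.1991   -0.3983
  E          0.5018      3.41
  solve Keq expr → x = -0.1991; check Q = 23.17

x = -0.1991 M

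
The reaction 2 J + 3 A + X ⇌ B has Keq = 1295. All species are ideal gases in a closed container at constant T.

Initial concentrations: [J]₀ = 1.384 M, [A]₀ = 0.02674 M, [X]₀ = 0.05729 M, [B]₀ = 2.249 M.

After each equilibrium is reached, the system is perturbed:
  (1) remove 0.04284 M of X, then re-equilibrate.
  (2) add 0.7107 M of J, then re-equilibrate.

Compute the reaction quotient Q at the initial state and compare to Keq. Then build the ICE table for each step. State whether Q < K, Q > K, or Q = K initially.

Q₀ = 1.0719e+06 vs Keq = 1295 ⇒ Q>K, reverse
Step 1:
                    J           A           X           B
  Initial       1.384     0.02674     0.05729       2.249
  Change       0.1086      0.1629     0.05429    -0.05429
  Equil         1.493      0.1896      0.1116       2.195
  solve Keq expr → x = -0.05429; check Q = 1295
Then remove 0.04284 M of X.
Step 2:
                    J           A           X           B
  Initial       1.493      0.1896     0.06874       2.195
  Change      0.01572     0.02358    0.007859   -0.007859
  Equil         1.508      0.2132      0.0766       2.187
  solve Keq expr → x = -0.007859; check Q = 1295
Then add 0.7107 M of J.
Step 3:
                    J           A           X           B
  Initial       2.219      0.2132      0.0766       2.187
  Change     -0.02457    -0.03686    -0.01229     0.01229
  Equil         2.194      0.1763     0.06432       2.199
  solve Keq expr → x = 0.01229; check Q = 1295

Q₀ = 1.0719e+06; Q > K (proceeds reverse)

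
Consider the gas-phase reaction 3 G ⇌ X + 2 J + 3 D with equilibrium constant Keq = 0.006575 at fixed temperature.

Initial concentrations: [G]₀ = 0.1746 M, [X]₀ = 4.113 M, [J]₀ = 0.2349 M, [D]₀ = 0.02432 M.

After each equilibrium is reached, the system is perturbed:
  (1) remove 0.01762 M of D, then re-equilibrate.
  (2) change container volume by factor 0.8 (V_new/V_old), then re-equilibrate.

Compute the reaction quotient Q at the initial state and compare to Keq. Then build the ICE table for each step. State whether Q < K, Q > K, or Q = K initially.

Q₀ = 6.1331e-04 vs Keq = 0.006575 ⇒ Q<K, forward
Step 1:
                    G           X           J           D
  I            0.1746       4.113      0.2349     0.02432
  C          -0.02103    0.007011     0.01402     0.02103
  E            0.1536        4.12      0.2489     0.04535
  solve Keq expr → x = 0.007011; check Q = 0.006575
Then remove 0.01762 M of D.
Step 2:
                    G           X           J           D
  I            0.1536        4.12      0.2489     0.02773
  C          -0.01288    0.004292    0.008583     0.01288
  E            0.1407       4.124      0.2575     0.04061
  solve Keq expr → x = 0.004292; check Q = 0.006575
Then change container volume by factor 0.8 (V_new/V_old).
Step 3:
                    G           X           J           D
  I            0.1759       5.155      0.3219     0.05076
  C          0.007862   -0.002621   -0.005241   -0.007862
  E            0.1837       5.153      0.3166      0.0429
  solve Keq expr → x = -0.002621; check Q = 0.006575

Q₀ = 6.1331e-04; Q < K (proceeds forward)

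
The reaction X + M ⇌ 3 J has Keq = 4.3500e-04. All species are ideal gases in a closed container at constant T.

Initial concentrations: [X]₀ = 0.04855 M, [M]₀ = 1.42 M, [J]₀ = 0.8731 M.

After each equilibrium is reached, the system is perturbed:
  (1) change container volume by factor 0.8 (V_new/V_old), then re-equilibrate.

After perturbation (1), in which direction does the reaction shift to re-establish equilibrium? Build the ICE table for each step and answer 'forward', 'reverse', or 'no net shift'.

Q₀ = 9.654 vs Keq = 4.3500e-04 ⇒ Q>K, reverse
Step 1:
                   X          M          J
  Initial    0.04855       1.42     0.8731
  Change      0.2705     0.2705    -0.8114
  Equil        0.319       1.69    0.06167
  solve Keq expr → x = -0.2705; check Q = 4.3500e-04
Then change container volume by factor 0.8 (V_new/V_old).
Step 2:
                   X          M          J
  Initial     0.3988      2.113    0.07709
  Change    0.001799   0.001799  -0.005398
  Equil       0.4006      2.115     0.0717
  solve Keq expr → x = -0.001799; check Q = 4.3500e-04

Direction: reverse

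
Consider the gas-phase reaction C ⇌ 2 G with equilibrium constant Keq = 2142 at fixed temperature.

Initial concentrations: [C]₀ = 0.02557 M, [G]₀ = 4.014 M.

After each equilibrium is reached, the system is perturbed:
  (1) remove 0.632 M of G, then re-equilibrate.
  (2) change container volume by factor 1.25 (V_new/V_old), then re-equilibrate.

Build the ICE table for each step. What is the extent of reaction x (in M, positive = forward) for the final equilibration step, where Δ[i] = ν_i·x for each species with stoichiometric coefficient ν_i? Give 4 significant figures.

x = 8.7036e-04 M

Q₀ = 630.1 vs Keq = 2142 ⇒ Q<K, forward
Step 1:
                  C         G
  init      0.02557     4.014
  Δ        -0.01791   0.03583
  eq       0.007657      4.05
  solve Keq expr → x = 0.01791; check Q = 2142
Then remove 0.632 M of G.
Step 2:
                  C         G
  init     0.007657     3.418
  Δ       -0.002189  0.004379
  eq       0.005468     3.422
  solve Keq expr → x = 0.002189; check Q = 2142
Then change container volume by factor 1.25 (V_new/V_old).
Step 3:
                  C         G
  init     0.004374     2.738
  Δ       -8.7036e-04  0.001741
  eq       0.003504      2.74
  solve Keq expr → x = 8.7036e-04; check Q = 2142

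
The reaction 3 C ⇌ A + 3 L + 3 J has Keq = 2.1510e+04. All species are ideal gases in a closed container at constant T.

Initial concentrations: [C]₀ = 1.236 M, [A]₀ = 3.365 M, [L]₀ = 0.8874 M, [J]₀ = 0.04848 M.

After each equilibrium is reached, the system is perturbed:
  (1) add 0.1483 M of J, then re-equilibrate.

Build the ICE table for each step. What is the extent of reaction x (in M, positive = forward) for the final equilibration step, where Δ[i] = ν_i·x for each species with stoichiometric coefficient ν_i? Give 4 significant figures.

Q₀ = 1.4190e-04 vs Keq = 2.1510e+04 ⇒ Q<K, forward
Step 1:
                  C         A         L         J
  Initial     1.236     3.365    0.8874   0.04848
  Change     -1.107    0.3691     1.107     1.107
  Equil      0.1286     3.734     1.995     1.156
  solve Keq expr → x = 0.3691; check Q = 2.1510e+04
Then add 0.1483 M of J.
Step 2:
                  C         A         L         J
  Initial    0.1286     3.734     1.995     1.304
  Change     0.0139 -0.004632   -0.0139   -0.0139
  Equil      0.1425     3.729     1.981      1.29
  solve Keq expr → x = -0.004632; check Q = 2.1510e+04

x = -0.004632 M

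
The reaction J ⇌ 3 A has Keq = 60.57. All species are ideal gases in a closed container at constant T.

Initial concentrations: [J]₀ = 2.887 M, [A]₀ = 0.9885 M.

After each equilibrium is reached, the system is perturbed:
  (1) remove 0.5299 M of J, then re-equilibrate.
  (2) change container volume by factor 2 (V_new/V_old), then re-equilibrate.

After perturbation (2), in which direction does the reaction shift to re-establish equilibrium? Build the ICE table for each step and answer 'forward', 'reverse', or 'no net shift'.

Q₀ = 0.3346 vs Keq = 60.57 ⇒ Q<K, forward
Step 1:
                   J          A
  I            2.887     0.9885
  C           -1.222      3.666
  E            1.665      4.655
  solve Keq expr → x = 1.222; check Q = 60.57
Then remove 0.5299 M of J.
Step 2:
                   J          A
  I            1.135      4.655
  C           0.1342    -0.4026
  E            1.269      4.252
  solve Keq expr → x = -0.1342; check Q = 60.57
Then change container volume by factor 2 (V_new/V_old).
Step 3:
                   J          A
  I           0.6346      2.126
  C          -0.2463      0.739
  E           0.3883      2.865
  solve Keq expr → x = 0.2463; check Q = 60.57

Direction: forward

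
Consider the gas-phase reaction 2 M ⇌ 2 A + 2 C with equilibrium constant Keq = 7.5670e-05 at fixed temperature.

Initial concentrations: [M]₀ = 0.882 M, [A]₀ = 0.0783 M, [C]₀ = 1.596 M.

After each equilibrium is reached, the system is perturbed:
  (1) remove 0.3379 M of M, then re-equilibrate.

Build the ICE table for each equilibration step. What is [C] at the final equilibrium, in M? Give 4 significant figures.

[C]_eq = 1.521 M

Q₀ = 0.02007 vs Keq = 7.5670e-05 ⇒ Q>K, reverse
Step 1:
                  M         A         C
  init        0.882    0.0783     1.596
  Δ         0.07285  -0.07285  -0.07285
  eq         0.9548  0.005453     1.523
  solve Keq expr → x = -0.03642; check Q = 7.5670e-05
Then remove 0.3379 M of M.
Step 2:
                  M         A         C
  init       0.6169  0.005453     1.523
  Δ        0.001914 -0.001914 -0.001914
  eq         0.6189  0.003539     1.521
  solve Keq expr → x = -9.5720e-04; check Q = 7.5670e-05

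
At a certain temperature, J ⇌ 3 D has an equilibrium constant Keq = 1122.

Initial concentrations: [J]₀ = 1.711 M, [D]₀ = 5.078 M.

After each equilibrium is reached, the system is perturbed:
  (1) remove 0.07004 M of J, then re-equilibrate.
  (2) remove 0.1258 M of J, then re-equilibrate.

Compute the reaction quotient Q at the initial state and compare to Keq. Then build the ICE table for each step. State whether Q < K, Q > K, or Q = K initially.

Q₀ = 76.53 vs Keq = 1122 ⇒ Q<K, forward
Step 1:
                  J         D
  init        1.711     5.078
  Δ          -1.155     3.466
  eq         0.5558     8.544
  solve Keq expr → x = 1.155; check Q = 1122
Then remove 0.07004 M of J.
Step 2:
                  J         D
  init       0.4858     8.544
  Δ         0.04443   -0.1333
  eq         0.5302      8.41
  solve Keq expr → x = -0.04443; check Q = 1122
Then remove 0.1258 M of J.
Step 3:
                  J         D
  init       0.4044      8.41
  Δ          0.0811   -0.2433
  eq         0.4855     8.167
  solve Keq expr → x = -0.0811; check Q = 1122

Q₀ = 76.53; Q < K (proceeds forward)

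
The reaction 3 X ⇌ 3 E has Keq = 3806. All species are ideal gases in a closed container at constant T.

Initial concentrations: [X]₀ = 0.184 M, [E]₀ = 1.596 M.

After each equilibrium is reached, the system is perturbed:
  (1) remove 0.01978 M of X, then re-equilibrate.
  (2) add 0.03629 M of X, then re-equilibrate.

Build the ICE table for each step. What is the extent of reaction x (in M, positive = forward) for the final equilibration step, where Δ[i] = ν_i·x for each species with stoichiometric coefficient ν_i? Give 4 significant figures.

Q₀ = 652.6 vs Keq = 3806 ⇒ Q<K, forward
Step 1:
                  X         E
  Initial     0.184     1.596
  Change   -0.07686   0.07686
  Equil      0.1071     1.673
  solve Keq expr → x = 0.02562; check Q = 3806
Then remove 0.01978 M of X.
Step 2:
                  X         E
  Initial   0.08736     1.673
  Change    0.01859  -0.01859
  Equil       0.106     1.654
  solve Keq expr → x = -0.006196; check Q = 3806
Then add 0.03629 M of X.
Step 3:
                  X         E
  Initial    0.1422     1.654
  Change   -0.03411   0.03411
  Equil      0.1081     1.688
  solve Keq expr → x = 0.01137; check Q = 3806

x = 0.01137 M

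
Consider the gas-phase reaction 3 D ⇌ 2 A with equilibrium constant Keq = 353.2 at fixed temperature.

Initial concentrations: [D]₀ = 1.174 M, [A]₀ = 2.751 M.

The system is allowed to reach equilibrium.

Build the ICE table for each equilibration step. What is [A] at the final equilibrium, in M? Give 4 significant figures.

Q₀ = 4.677 vs Keq = 353.2 ⇒ Q<K, forward
Step 1:
                    D           A
  init          1.174       2.751
  Δ           -0.8589      0.5726
  eq           0.3151       3.324
  solve Keq expr → x = 0.2863; check Q = 353.2

[A]_eq = 3.324 M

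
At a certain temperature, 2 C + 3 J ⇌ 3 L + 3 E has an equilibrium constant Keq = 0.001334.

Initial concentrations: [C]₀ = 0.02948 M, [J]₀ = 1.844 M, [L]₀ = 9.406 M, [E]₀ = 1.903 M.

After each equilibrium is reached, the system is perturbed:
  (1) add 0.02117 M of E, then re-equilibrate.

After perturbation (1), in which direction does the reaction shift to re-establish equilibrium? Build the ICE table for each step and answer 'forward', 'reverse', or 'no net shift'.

Direction: reverse

Q₀ = 1.0524e+06 vs Keq = 0.001334 ⇒ Q>K, reverse
Step 1:
                  C         J         L         E
  Initial   0.02948     1.844     9.406     1.903
  Change      1.227     1.841    -1.841    -1.841
  Equil       1.257     3.685     7.565   0.06243
  solve Keq expr → x = -0.6135; check Q = 0.001334
Then add 0.02117 M of E.
Step 2:
                  C         J         L         E
  Initial     1.257     3.685     7.565    0.0836
  Change    0.01347   0.02021  -0.02021  -0.02021
  Equil        1.27     3.705     7.545   0.06339
  solve Keq expr → x = -0.006737; check Q = 0.001334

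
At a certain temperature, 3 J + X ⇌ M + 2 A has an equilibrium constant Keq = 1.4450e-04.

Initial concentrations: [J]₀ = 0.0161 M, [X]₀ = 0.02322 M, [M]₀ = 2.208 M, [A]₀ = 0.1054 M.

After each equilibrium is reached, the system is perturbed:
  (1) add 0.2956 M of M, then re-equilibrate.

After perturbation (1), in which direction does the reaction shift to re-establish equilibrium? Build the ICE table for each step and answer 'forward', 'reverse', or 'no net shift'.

Q₀ = 2.5313e+05 vs Keq = 1.4450e-04 ⇒ Q>K, reverse
Step 1:
                  J         X         M         A
  Initial    0.0161   0.02322     2.208    0.1054
  Change     0.1579   0.05262  -0.05262   -0.1052
  Equil       0.174   0.07584     2.155 1.6359e-04
  solve Keq expr → x = -0.05262; check Q = 1.4450e-04
Then add 0.2956 M of M.
Step 2:
                  J         X         M         A
  Initial     0.174   0.07584     2.451 1.6359e-04
  Change  1.5235e-05 5.0783e-06 -5.0783e-06 -1.0157e-05
  Equil       0.174   0.07584     2.451 1.5344e-04
  solve Keq expr → x = -5.0783e-06; check Q = 1.4450e-04

Direction: reverse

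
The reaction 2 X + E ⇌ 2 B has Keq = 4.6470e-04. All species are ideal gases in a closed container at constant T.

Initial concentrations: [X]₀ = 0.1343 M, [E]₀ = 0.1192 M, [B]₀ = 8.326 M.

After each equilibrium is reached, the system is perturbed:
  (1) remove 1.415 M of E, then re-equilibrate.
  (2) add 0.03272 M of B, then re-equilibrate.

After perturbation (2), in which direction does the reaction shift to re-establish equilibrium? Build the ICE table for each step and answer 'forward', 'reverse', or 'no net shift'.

Direction: reverse

Q₀ = 3.2244e+04 vs Keq = 4.6470e-04 ⇒ Q>K, reverse
Step 1:
                    X           E           B
  init         0.1343      0.1192       8.326
  Δ             7.972       3.986      -7.972
  eq            8.106       4.105      0.3541
  solve Keq expr → x = -3.986; check Q = 4.6470e-04
Then remove 1.415 M of E.
Step 2:
                    X           E           B
  init          8.106        2.69      0.3541
  Δ            0.0635     0.03175     -0.0635
  eq             8.17       2.722      0.2906
  solve Keq expr → x = -0.03175; check Q = 4.6470e-04
Then add 0.03272 M of B.
Step 3:
                    X           E           B
  init           8.17       2.722      0.3233
  Δ            0.0308      0.0154     -0.0308
  eq            8.201       2.737      0.2925
  solve Keq expr → x = -0.0154; check Q = 4.6470e-04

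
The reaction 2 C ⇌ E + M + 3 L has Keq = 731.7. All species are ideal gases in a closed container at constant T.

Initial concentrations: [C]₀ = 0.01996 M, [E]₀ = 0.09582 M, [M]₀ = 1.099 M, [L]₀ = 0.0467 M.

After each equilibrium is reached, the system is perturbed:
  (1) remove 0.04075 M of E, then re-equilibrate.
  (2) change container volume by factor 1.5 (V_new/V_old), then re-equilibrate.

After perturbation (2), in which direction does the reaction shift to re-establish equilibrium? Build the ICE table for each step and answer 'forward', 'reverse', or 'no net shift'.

Q₀ = 0.02692 vs Keq = 731.7 ⇒ Q<K, forward
Step 1:
                    C           E           M           L
  init        0.01996     0.09582       1.099      0.0467
  Δ          -0.01969    0.009847    0.009847     0.02954
  eq       2.6639e-04      0.1057       1.109     0.07624
  solve Keq expr → x = 0.009847; check Q = 731.7
Then remove 0.04075 M of E.
Step 2:
                    C           E           M           L
  init     2.6639e-04     0.06492       1.109     0.07624
  Δ       -5.7190e-05  2.8595e-05  2.8595e-05  8.5785e-05
  eq       2.0920e-04     0.06495       1.109     0.07633
  solve Keq expr → x = 2.8595e-05; check Q = 731.7
Then change container volume by factor 1.5 (V_new/V_old).
Step 3:
                    C           E           M           L
  init     1.3947e-04      0.0433      0.7393     0.05088
  Δ       -6.3308e-05  3.1654e-05  3.1654e-05  9.4962e-05
  eq       7.6158e-05     0.04333      0.7393     0.05098
  solve Keq expr → x = 3.1654e-05; check Q = 731.7

Direction: forward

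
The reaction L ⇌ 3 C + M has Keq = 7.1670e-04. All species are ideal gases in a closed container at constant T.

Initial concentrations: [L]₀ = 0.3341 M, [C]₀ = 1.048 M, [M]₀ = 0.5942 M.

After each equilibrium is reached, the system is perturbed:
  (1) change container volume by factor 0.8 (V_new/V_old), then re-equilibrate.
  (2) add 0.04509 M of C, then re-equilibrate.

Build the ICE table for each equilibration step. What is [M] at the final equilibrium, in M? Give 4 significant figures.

[M]_eq = 0.3315 M

Q₀ = 2.047 vs Keq = 7.1670e-04 ⇒ Q>K, reverse
Step 1:
                  L         C         M
  I          0.3341     1.048    0.5942
  C          0.3101   -0.9304   -0.3101
  E          0.6442    0.1176    0.2841
  solve Keq expr → x = -0.3101; check Q = 7.1670e-04
Then change container volume by factor 0.8 (V_new/V_old).
Step 2:
                  L         C         M
  I          0.8053     0.147    0.3551
  C        0.009298   -0.0279 -0.009298
  E          0.8146    0.1191    0.3458
  solve Keq expr → x = -0.009298; check Q = 7.1670e-04
Then add 0.04509 M of C.
Step 3:
                  L         C         M
  I          0.8146    0.1642    0.3458
  C         0.01424  -0.04271  -0.01424
  E          0.8288    0.1215    0.3315
  solve Keq expr → x = -0.01424; check Q = 7.1670e-04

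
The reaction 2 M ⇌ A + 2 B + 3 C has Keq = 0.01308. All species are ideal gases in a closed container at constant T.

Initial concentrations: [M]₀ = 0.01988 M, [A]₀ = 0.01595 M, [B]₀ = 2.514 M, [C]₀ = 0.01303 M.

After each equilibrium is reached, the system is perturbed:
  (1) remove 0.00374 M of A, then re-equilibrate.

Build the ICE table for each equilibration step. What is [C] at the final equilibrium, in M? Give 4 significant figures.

[C]_eq = 0.02555 M

Q₀ = 5.6428e-04 vs Keq = 0.01308 ⇒ Q<K, forward
Step 1:
                    M           A           B           C
  Initial     0.01988     0.01595       2.514     0.01303
  Change    -0.007799      0.0039    0.007799      0.0117
  Equil       0.01208     0.01985       2.522     0.02473
  solve Keq expr → x = 0.0039; check Q = 0.01308
Then remove 0.00374 M of A.
Step 2:
                    M           A           B           C
  Initial     0.01208     0.01611       2.522     0.02473
  Change  -5.4937e-04  2.7469e-04  5.4937e-04  8.2406e-04
  Equil       0.01153     0.01638       2.522     0.02555
  solve Keq expr → x = 2.7469e-04; check Q = 0.01308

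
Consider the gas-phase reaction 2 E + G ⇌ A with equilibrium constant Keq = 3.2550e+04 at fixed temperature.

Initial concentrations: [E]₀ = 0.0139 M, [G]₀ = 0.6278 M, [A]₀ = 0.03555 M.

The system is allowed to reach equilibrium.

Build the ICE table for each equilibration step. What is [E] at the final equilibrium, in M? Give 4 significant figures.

Q₀ = 293.1 vs Keq = 3.2550e+04 ⇒ Q<K, forward
Step 1:
                   E          G          A
  I           0.0139     0.6278    0.03555
  C         -0.01246  -0.006231   0.006231
  E         0.001437     0.6216    0.04178
  solve Keq expr → x = 0.006231; check Q = 3.2550e+04

[E]_eq = 0.001437 M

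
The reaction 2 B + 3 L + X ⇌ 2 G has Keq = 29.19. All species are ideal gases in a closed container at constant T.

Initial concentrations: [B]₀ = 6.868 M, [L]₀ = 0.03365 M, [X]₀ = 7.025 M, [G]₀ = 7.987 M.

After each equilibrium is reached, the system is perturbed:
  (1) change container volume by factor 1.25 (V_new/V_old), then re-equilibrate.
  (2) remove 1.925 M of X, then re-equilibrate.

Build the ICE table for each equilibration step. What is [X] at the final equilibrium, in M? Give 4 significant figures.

Q₀ = 5052 vs Keq = 29.19 ⇒ Q>K, reverse
Step 1:
                   B          L          X          G
  init         6.868    0.03365      7.025      7.987
  Δ           0.1001     0.1501    0.05003    -0.1001
  eq           6.968     0.1837      7.075      7.887
  solve Keq expr → x = -0.05003; check Q = 29.19
Then change container volume by factor 1.25 (V_new/V_old).
Step 2:
                   B          L          X          G
  init         5.574      0.147       5.66       6.31
  Δ          0.03286    0.04929    0.01643   -0.03286
  eq           5.607     0.1963      5.676      6.277
  solve Keq expr → x = -0.01643; check Q = 29.19
Then remove 1.925 M of X.
Step 3:
                   B          L          X          G
  init         5.607     0.1963      3.751      6.277
  Δ          0.01862    0.02793    0.00931   -0.01862
  eq           5.626     0.2242      3.761      6.258
  solve Keq expr → x = -0.00931; check Q = 29.19

[X]_eq = 3.761 M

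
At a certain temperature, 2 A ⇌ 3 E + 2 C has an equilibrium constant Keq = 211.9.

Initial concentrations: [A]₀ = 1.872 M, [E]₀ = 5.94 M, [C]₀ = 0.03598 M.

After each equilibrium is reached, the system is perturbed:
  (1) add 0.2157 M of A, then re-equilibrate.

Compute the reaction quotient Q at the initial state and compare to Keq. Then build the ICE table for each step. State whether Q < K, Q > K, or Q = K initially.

Q₀ = 0.07742 vs Keq = 211.9 ⇒ Q<K, forward
Step 1:
                  A         E         C
  init        1.872      5.94   0.03598
  Δ         -0.7911     1.187    0.7911
  eq          1.081     7.127    0.8271
  solve Keq expr → x = 0.3955; check Q = 211.9
Then add 0.2157 M of A.
Step 2:
                  A         E         C
  init        1.297     7.127    0.8271
  Δ         -0.0804    0.1206    0.0804
  eq          1.216     7.247    0.9075
  solve Keq expr → x = 0.0402; check Q = 211.9

Q₀ = 0.07742; Q < K (proceeds forward)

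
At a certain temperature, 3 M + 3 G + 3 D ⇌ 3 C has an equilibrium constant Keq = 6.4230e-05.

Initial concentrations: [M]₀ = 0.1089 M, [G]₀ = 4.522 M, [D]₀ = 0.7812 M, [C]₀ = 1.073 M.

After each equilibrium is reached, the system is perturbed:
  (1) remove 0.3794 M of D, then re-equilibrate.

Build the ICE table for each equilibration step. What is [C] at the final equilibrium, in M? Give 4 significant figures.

Q₀ = 21.7 vs Keq = 6.4230e-05 ⇒ Q>K, reverse
Step 1:
                    M           G           D           C
  init         0.1089       4.522      0.7812       1.073
  Δ            0.7789      0.7789      0.7789     -0.7789
  eq           0.8878       5.301        1.56      0.2941
  solve Keq expr → x = -0.2596; check Q = 6.4230e-05
Then remove 0.3794 M of D.
Step 2:
                    M           G           D           C
  init         0.8878       5.301       1.181      0.2941
  Δ           0.04782     0.04782     0.04782    -0.04782
  eq           0.9357       5.349       1.229      0.2462
  solve Keq expr → x = -0.01594; check Q = 6.4230e-05

[C]_eq = 0.2462 M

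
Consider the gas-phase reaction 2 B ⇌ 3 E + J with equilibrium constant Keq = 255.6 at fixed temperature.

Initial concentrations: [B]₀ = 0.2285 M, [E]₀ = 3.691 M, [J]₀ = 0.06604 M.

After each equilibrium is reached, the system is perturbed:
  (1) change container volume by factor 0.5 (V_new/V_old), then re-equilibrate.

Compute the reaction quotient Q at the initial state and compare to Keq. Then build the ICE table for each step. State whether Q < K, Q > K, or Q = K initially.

Q₀ = 63.6; Q < K (proceeds forward)

Q₀ = 63.6 vs Keq = 255.6 ⇒ Q<K, forward
Step 1:
                  B         E         J
  init       0.2285     3.691   0.06604
  Δ         -0.0779    0.1169   0.03895
  eq         0.1506     3.808     0.105
  solve Keq expr → x = 0.03895; check Q = 255.6
Then change container volume by factor 0.5 (V_new/V_old).
Step 2:
                  B         E         J
  init       0.3012     7.616      0.21
  Δ          0.1553   -0.2329  -0.07764
  eq         0.4565     7.383    0.1323
  solve Keq expr → x = -0.07764; check Q = 255.6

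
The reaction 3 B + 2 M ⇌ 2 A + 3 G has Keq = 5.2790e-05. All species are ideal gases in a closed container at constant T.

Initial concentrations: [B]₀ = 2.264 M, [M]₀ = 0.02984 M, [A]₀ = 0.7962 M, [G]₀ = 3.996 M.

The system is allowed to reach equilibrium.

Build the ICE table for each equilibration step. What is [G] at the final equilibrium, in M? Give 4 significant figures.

Q₀ = 3915 vs Keq = 5.2790e-05 ⇒ Q>K, reverse
Step 1:
                  B         M         A         G
  init        2.264   0.02984    0.7962     3.996
  Δ           1.182    0.7881   -0.7881    -1.182
  eq          3.446     0.818  0.008056     2.814
  solve Keq expr → x = -0.3941; check Q = 5.2790e-05

[G]_eq = 2.814 M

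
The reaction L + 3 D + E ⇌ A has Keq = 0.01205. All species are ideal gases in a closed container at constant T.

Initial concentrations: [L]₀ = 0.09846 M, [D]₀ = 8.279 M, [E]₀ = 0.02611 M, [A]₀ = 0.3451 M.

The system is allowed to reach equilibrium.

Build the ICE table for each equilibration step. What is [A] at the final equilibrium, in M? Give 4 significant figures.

[A]_eq = 0.2308 M

Q₀ = 0.2366 vs Keq = 0.01205 ⇒ Q>K, reverse
Step 1:
                   L          D          E          A
  Initial    0.09846      8.279    0.02611     0.3451
  Change      0.1143      0.343     0.1143    -0.1143
  Equil       0.2128      8.622     0.1404     0.2308
  solve Keq expr → x = -0.1143; check Q = 0.01205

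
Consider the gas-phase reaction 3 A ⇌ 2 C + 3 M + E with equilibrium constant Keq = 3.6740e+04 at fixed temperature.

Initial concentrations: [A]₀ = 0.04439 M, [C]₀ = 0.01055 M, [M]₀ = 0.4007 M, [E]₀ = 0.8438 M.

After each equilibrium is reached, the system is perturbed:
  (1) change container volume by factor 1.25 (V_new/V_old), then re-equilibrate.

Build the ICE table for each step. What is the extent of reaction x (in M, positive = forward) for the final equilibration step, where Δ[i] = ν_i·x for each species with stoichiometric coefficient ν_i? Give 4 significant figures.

Q₀ = 0.06908 vs Keq = 3.6740e+04 ⇒ Q<K, forward
Step 1:
                  A         C         M         E
  init      0.04439   0.01055    0.4007    0.8438
  Δ        -0.04293   0.02862   0.04293   0.01431
  eq       0.001463   0.03917    0.4436    0.8581
  solve Keq expr → x = 0.01431; check Q = 3.6740e+04
Then change container volume by factor 1.25 (V_new/V_old).
Step 2:
                  A         C         M         E
  init      0.00117   0.03133    0.3549    0.6865
  Δ       -2.3031e-04 1.5354e-04 2.3031e-04 7.6769e-05
  eq      9.3973e-04   0.03149    0.3551    0.6866
  solve Keq expr → x = 7.6769e-05; check Q = 3.6740e+04

x = 7.6769e-05 M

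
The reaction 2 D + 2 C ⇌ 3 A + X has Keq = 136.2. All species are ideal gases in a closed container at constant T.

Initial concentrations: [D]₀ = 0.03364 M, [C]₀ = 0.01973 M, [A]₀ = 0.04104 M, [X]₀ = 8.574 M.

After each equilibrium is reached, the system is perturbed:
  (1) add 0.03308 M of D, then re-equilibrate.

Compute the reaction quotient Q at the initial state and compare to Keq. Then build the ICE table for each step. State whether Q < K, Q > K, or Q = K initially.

Q₀ = 1345; Q > K (proceeds reverse)

Q₀ = 1345 vs Keq = 136.2 ⇒ Q>K, reverse
Step 1:
                  D         C         A         X
  Initial   0.03364   0.01973   0.04104     8.574
  Change   0.008524  0.008524  -0.01279 -0.004262
  Equil     0.04216   0.02825   0.02825      8.57
  solve Keq expr → x = -0.004262; check Q = 136.2
Then add 0.03308 M of D.
Step 2:
                  D         C         A         X
  Initial   0.07524   0.02825   0.02825      8.57
  Change  -0.004687 -0.004687  0.007031  0.002344
  Equil     0.07056   0.02357   0.03528     8.572
  solve Keq expr → x = 0.002344; check Q = 136.2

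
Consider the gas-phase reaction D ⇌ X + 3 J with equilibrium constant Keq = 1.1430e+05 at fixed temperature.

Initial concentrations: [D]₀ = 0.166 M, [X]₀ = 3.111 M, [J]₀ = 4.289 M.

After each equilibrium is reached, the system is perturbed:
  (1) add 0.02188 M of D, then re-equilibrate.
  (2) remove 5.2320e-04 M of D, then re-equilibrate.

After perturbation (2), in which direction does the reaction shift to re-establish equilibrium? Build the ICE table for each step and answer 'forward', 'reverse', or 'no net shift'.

Q₀ = 1479 vs Keq = 1.1430e+05 ⇒ Q<K, forward
Step 1:
                  D         X         J
  init        0.166     3.111     4.289
  Δ         -0.1629    0.1629    0.4886
  eq       0.003124     3.274     4.778
  solve Keq expr → x = 0.1629; check Q = 1.1430e+05
Then add 0.02188 M of D.
Step 2:
                  D         X         J
  init        0.025     3.274     4.778
  Δ        -0.02173   0.02173   0.06519
  eq       0.003275     3.296     4.843
  solve Keq expr → x = 0.02173; check Q = 1.1430e+05
Then remove 5.2320e-04 M of D.
Step 3:
                  D         X         J
  init     0.002752     3.296     4.843
  Δ       5.1952e-04 -5.1952e-04 -0.001559
  eq       0.003271     3.295     4.841
  solve Keq expr → x = -5.1952e-04; check Q = 1.1430e+05

Direction: reverse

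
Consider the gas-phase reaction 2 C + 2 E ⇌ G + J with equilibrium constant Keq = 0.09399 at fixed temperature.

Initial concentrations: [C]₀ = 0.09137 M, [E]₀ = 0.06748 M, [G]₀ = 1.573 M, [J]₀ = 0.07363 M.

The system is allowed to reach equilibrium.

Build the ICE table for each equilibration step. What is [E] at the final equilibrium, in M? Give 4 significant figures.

[E]_eq = 0.2144 M

Q₀ = 3047 vs Keq = 0.09399 ⇒ Q>K, reverse
Step 1:
                   C          E          G          J
  init       0.09137    0.06748      1.573    0.07363
  Δ           0.1469     0.1469   -0.07347   -0.07347
  eq          0.2383     0.2144        1.5 1.6364e-04
  solve Keq expr → x = -0.07347; check Q = 0.09399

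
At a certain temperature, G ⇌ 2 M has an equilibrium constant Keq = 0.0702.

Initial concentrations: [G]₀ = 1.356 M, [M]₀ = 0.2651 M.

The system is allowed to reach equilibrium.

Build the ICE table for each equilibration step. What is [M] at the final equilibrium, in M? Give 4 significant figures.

[M]_eq = 0.3062 M

Q₀ = 0.05183 vs Keq = 0.0702 ⇒ Q<K, forward
Step 1:
                   G          M
  I            1.356     0.2651
  C         -0.02054    0.04108
  E            1.335     0.3062
  solve Keq expr → x = 0.02054; check Q = 0.0702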